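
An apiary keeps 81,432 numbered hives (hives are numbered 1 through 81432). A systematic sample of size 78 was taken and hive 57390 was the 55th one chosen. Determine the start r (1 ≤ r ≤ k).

1014

k = 81432/78 = 1044
r = 57390 − (55−1)×1044 = 57390 − 56376 = 1014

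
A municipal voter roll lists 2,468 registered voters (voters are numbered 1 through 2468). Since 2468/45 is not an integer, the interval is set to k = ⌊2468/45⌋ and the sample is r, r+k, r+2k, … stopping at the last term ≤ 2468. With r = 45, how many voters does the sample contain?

45

k = ⌊2468/45⌋ = 54
Achieved size = ⌊(2468 − 45)/54⌋ + 1 = ⌊2423/54⌋ + 1 = 44 + 1 = 45
(last selection: 45 + 44×54 = 2421 ≤ 2468; next would be 2475 > 2468)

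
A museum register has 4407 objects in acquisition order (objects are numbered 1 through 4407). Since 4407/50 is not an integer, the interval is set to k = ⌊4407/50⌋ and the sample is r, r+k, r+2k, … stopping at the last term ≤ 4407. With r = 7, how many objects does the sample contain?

51

k = ⌊4407/50⌋ = 88
Achieved size = ⌊(4407 − 7)/88⌋ + 1 = ⌊4400/88⌋ + 1 = 50 + 1 = 51
(last selection: 7 + 50×88 = 4407 ≤ 4407; next would be 4495 > 4407)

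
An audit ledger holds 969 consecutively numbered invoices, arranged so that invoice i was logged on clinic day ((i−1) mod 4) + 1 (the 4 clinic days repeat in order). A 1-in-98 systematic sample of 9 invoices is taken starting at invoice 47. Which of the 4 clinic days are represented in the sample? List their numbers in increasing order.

Consecutive selections differ by k = 98, so their clinic day numbers differ by 98 mod 4 = 2.
gcd(98, 4) = 2, so the sample visits 4/2 = 2 distinct residues mod 4.
Start 47 is clinic day 3; the clinic days hit are 1, 3.

1, 3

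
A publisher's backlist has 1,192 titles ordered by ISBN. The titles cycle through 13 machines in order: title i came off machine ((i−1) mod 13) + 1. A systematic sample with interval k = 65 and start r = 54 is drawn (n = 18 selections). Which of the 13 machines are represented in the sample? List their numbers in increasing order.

Consecutive selections differ by k = 65, so their machine numbers differ by 65 mod 13 = 0.
gcd(65, 13) = 13, so the sample visits 13/13 = 1 distinct residues mod 13.
Start 54 is machine 2; the machines hit are 2.

2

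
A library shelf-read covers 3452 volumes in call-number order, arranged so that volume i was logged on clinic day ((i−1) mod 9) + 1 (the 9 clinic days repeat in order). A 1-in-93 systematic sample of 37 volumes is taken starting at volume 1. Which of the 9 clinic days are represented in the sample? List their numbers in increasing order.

1, 4, 7

Consecutive selections differ by k = 93, so their clinic day numbers differ by 93 mod 9 = 3.
gcd(93, 9) = 3, so the sample visits 9/3 = 3 distinct residues mod 9.
Start 1 is clinic day 1; the clinic days hit are 1, 4, 7.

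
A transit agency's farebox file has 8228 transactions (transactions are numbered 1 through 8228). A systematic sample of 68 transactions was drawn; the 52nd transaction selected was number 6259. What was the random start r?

k = 8228/68 = 121
r = 6259 − (52−1)×121 = 6259 − 6171 = 88

88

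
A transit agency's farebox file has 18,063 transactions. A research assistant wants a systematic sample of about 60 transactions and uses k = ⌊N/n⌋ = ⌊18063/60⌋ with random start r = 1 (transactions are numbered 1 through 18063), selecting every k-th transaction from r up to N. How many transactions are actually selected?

61

k = ⌊18063/60⌋ = 301
Achieved size = ⌊(18063 − 1)/301⌋ + 1 = ⌊18062/301⌋ + 1 = 60 + 1 = 61
(last selection: 1 + 60×301 = 18061 ≤ 18063; next would be 18362 > 18063)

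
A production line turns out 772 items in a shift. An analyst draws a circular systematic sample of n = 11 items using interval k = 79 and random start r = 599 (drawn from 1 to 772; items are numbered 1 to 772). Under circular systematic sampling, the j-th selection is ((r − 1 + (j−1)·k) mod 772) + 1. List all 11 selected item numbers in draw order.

Selection 1: 599
Selection 2: 599 + 79 = 678
Selection 3: 678 + 79 = 757
Selection 4: 757 + 79 = 836 → 836 − 772 = 64
Selection 5: 64 + 79 = 143
Selection 6: 143 + 79 = 222
Selection 7: 222 + 79 = 301
Selection 8: 301 + 79 = 380
Selection 9: 380 + 79 = 459
Selection 10: 459 + 79 = 538
Selection 11: 538 + 79 = 617

599, 678, 757, 64, 143, 222, 301, 380, 459, 538, 617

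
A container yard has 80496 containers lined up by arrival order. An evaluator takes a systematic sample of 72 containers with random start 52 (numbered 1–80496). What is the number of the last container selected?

79430

k = 80496/72 = 1118
72nd selection = r + (72−1)·k = 52 + 71×1118 = 52 + 79378 = 79430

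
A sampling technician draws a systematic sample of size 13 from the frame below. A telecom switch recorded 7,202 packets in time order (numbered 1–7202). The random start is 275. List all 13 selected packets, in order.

k = N/n = 7202/13 = 554
packet 1: 275
packet 2: 275 + 554 = 829
packet 3: 829 + 554 = 1383
packet 4: 1383 + 554 = 1937
packet 5: 1937 + 554 = 2491
packet 6: 2491 + 554 = 3045
packet 7: 3045 + 554 = 3599
packet 8: 3599 + 554 = 4153
packet 9: 4153 + 554 = 4707
packet 10: 4707 + 554 = 5261
packet 11: 5261 + 554 = 5815
packet 12: 5815 + 554 = 6369
packet 13: 6369 + 554 = 6923

275, 829, 1383, 1937, 2491, 3045, 3599, 4153, 4707, 5261, 5815, 6369, 6923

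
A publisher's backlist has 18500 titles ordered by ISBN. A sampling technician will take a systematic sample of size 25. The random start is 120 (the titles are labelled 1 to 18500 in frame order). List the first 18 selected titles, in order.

k = N/n = 18500/25 = 740
title 1: 120
title 2: 120 + 740 = 860
title 3: 860 + 740 = 1600
title 4: 1600 + 740 = 2340
title 5: 2340 + 740 = 3080
title 6: 3080 + 740 = 3820
title 7: 3820 + 740 = 4560
title 8: 4560 + 740 = 5300
title 9: 5300 + 740 = 6040
title 10: 6040 + 740 = 6780
title 11: 6780 + 740 = 7520
title 12: 7520 + 740 = 8260
title 13: 8260 + 740 = 9000
title 14: 9000 + 740 = 9740
title 15: 9740 + 740 = 10480
title 16: 10480 + 740 = 11220
title 17: 11220 + 740 = 11960
title 18: 11960 + 740 = 12700

120, 860, 1600, 2340, 3080, 3820, 4560, 5300, 6040, 6780, 7520, 8260, 9000, 9740, 10480, 11220, 11960, 12700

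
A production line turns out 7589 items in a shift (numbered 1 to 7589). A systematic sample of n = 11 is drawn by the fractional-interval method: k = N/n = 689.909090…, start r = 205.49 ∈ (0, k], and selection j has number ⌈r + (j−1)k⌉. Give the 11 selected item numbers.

206, 896, 1586, 2276, 2966, 3656, 4345, 5035, 5725, 6415, 7105

j=1: r + 0k = 205.49 → ⌈·⌉ = 206
j=2: r + 1k = 895.399090… → ⌈·⌉ = 896
j=3: r + 2k = 1585.308181… → ⌈·⌉ = 1586
j=4: r + 3k = 2275.217272… → ⌈·⌉ = 2276
j=5: r + 4k = 2965.126363… → ⌈·⌉ = 2966
j=6: r + 5k = 3655.035454… → ⌈·⌉ = 3656
j=7: r + 6k = 4344.944545… → ⌈·⌉ = 4345
j=8: r + 7k = 5034.853636… → ⌈·⌉ = 5035
j=9: r + 8k = 5724.762727… → ⌈·⌉ = 5725
j=10: r + 9k = 6414.671818… → ⌈·⌉ = 6415
j=11: r + 10k = 7104.580909… → ⌈·⌉ = 7105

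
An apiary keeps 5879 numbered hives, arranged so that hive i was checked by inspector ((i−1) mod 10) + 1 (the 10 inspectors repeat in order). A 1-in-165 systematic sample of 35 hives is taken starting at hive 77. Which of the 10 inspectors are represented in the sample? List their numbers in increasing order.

Consecutive selections differ by k = 165, so their inspector numbers differ by 165 mod 10 = 5.
gcd(165, 10) = 5, so the sample visits 10/5 = 2 distinct residues mod 10.
Start 77 is inspector 7; the inspectors hit are 2, 7.

2, 7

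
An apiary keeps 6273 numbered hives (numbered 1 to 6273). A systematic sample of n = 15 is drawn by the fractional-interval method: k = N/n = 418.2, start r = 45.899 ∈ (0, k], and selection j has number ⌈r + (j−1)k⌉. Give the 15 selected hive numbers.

46, 465, 883, 1301, 1719, 2137, 2556, 2974, 3392, 3810, 4228, 4647, 5065, 5483, 5901

j=1: r + 0k = 45.899 → ⌈·⌉ = 46
j=2: r + 1k = 464.099 → ⌈·⌉ = 465
j=3: r + 2k = 882.299 → ⌈·⌉ = 883
j=4: r + 3k = 1300.499 → ⌈·⌉ = 1301
j=5: r + 4k = 1718.699 → ⌈·⌉ = 1719
j=6: r + 5k = 2136.899 → ⌈·⌉ = 2137
j=7: r + 6k = 2555.099 → ⌈·⌉ = 2556
j=8: r + 7k = 2973.299 → ⌈·⌉ = 2974
j=9: r + 8k = 3391.499 → ⌈·⌉ = 3392
j=10: r + 9k = 3809.699 → ⌈·⌉ = 3810
j=11: r + 10k = 4227.899 → ⌈·⌉ = 4228
j=12: r + 11k = 4646.099 → ⌈·⌉ = 4647
j=13: r + 12k = 5064.299 → ⌈·⌉ = 5065
j=14: r + 13k = 5482.499 → ⌈·⌉ = 5483
j=15: r + 14k = 5900.699 → ⌈·⌉ = 5901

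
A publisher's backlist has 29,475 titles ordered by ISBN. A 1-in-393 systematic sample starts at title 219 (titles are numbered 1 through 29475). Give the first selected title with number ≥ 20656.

k = 393
Steps past start: ⌈(20656 − 219)/393⌉ = ⌈20437/393⌉ = 53
Selected title: 219 + 53×393 = 21048

21048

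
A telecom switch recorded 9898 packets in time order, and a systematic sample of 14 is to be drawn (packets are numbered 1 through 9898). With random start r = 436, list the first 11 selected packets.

k = N/n = 9898/14 = 707
packet 1: 436
packet 2: 436 + 707 = 1143
packet 3: 1143 + 707 = 1850
packet 4: 1850 + 707 = 2557
packet 5: 2557 + 707 = 3264
packet 6: 3264 + 707 = 3971
packet 7: 3971 + 707 = 4678
packet 8: 4678 + 707 = 5385
packet 9: 5385 + 707 = 6092
packet 10: 6092 + 707 = 6799
packet 11: 6799 + 707 = 7506

436, 1143, 1850, 2557, 3264, 3971, 4678, 5385, 6092, 6799, 7506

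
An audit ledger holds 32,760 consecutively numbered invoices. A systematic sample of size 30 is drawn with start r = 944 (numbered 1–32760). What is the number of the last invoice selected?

32612

k = 32760/30 = 1092
30th selection = r + (30−1)·k = 944 + 29×1092 = 944 + 31668 = 32612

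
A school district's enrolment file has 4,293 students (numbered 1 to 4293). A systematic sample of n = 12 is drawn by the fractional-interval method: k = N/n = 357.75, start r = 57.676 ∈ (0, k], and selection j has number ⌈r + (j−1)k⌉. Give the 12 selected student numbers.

j=1: r + 0k = 57.676 → ⌈·⌉ = 58
j=2: r + 1k = 415.426 → ⌈·⌉ = 416
j=3: r + 2k = 773.176 → ⌈·⌉ = 774
j=4: r + 3k = 1130.926 → ⌈·⌉ = 1131
j=5: r + 4k = 1488.676 → ⌈·⌉ = 1489
j=6: r + 5k = 1846.426 → ⌈·⌉ = 1847
j=7: r + 6k = 2204.176 → ⌈·⌉ = 2205
j=8: r + 7k = 2561.926 → ⌈·⌉ = 2562
j=9: r + 8k = 2919.676 → ⌈·⌉ = 2920
j=10: r + 9k = 3277.426 → ⌈·⌉ = 3278
j=11: r + 10k = 3635.176 → ⌈·⌉ = 3636
j=12: r + 11k = 3992.926 → ⌈·⌉ = 3993

58, 416, 774, 1131, 1489, 1847, 2205, 2562, 2920, 3278, 3636, 3993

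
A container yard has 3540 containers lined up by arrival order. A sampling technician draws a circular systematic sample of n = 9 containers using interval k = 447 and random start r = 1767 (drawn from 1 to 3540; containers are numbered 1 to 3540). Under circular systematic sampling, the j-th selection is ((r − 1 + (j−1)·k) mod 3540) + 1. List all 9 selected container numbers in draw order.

Selection 1: 1767
Selection 2: 1767 + 447 = 2214
Selection 3: 2214 + 447 = 2661
Selection 4: 2661 + 447 = 3108
Selection 5: 3108 + 447 = 3555 → 3555 − 3540 = 15
Selection 6: 15 + 447 = 462
Selection 7: 462 + 447 = 909
Selection 8: 909 + 447 = 1356
Selection 9: 1356 + 447 = 1803

1767, 2214, 2661, 3108, 15, 462, 909, 1356, 1803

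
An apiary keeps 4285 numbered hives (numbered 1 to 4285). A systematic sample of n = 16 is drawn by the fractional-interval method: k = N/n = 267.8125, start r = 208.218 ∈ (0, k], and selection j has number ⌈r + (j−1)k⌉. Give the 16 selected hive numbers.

209, 477, 744, 1012, 1280, 1548, 1816, 2083, 2351, 2619, 2887, 3155, 3422, 3690, 3958, 4226

j=1: r + 0k = 208.218 → ⌈·⌉ = 209
j=2: r + 1k = 476.0305 → ⌈·⌉ = 477
j=3: r + 2k = 743.843 → ⌈·⌉ = 744
j=4: r + 3k = 1011.6555 → ⌈·⌉ = 1012
j=5: r + 4k = 1279.468 → ⌈·⌉ = 1280
j=6: r + 5k = 1547.2805 → ⌈·⌉ = 1548
j=7: r + 6k = 1815.093 → ⌈·⌉ = 1816
j=8: r + 7k = 2082.9055 → ⌈·⌉ = 2083
j=9: r + 8k = 2350.718 → ⌈·⌉ = 2351
j=10: r + 9k = 2618.5305 → ⌈·⌉ = 2619
j=11: r + 10k = 2886.343 → ⌈·⌉ = 2887
j=12: r + 11k = 3154.1555 → ⌈·⌉ = 3155
j=13: r + 12k = 3421.968 → ⌈·⌉ = 3422
j=14: r + 13k = 3689.7805 → ⌈·⌉ = 3690
j=15: r + 14k = 3957.593 → ⌈·⌉ = 3958
j=16: r + 15k = 4225.4055 → ⌈·⌉ = 4226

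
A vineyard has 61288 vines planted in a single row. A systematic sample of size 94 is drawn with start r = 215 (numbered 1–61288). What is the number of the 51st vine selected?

32815

k = 61288/94 = 652
51st selection = r + (51−1)·k = 215 + 50×652 = 215 + 32600 = 32815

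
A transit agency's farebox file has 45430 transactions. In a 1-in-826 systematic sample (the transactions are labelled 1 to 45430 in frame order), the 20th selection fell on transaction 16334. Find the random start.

k = 826
r = 16334 − (20−1)×826 = 16334 − 15694 = 640

640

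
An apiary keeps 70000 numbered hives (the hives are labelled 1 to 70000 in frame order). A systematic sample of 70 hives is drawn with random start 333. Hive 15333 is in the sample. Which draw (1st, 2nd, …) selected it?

16

k = 70000/70 = 1000
position = (15333 − 333)/1000 + 1 = 15000/1000 + 1 = 15 + 1 = 16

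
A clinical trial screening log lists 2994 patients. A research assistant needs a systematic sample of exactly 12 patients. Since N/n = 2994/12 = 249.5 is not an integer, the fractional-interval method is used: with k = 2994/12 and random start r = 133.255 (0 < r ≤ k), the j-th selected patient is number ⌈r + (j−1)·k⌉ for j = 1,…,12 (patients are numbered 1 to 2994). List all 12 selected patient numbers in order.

134, 383, 633, 882, 1132, 1381, 1631, 1880, 2130, 2379, 2629, 2878

j=1: r + 0k = 133.255 → ⌈·⌉ = 134
j=2: r + 1k = 382.755 → ⌈·⌉ = 383
j=3: r + 2k = 632.255 → ⌈·⌉ = 633
j=4: r + 3k = 881.755 → ⌈·⌉ = 882
j=5: r + 4k = 1131.255 → ⌈·⌉ = 1132
j=6: r + 5k = 1380.755 → ⌈·⌉ = 1381
j=7: r + 6k = 1630.255 → ⌈·⌉ = 1631
j=8: r + 7k = 1879.755 → ⌈·⌉ = 1880
j=9: r + 8k = 2129.255 → ⌈·⌉ = 2130
j=10: r + 9k = 2378.755 → ⌈·⌉ = 2379
j=11: r + 10k = 2628.255 → ⌈·⌉ = 2629
j=12: r + 11k = 2877.755 → ⌈·⌉ = 2878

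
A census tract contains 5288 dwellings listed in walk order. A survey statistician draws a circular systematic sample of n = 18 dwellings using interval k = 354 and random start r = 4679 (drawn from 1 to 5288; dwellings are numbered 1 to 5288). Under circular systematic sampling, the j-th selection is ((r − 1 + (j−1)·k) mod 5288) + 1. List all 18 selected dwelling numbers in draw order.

4679, 5033, 99, 453, 807, 1161, 1515, 1869, 2223, 2577, 2931, 3285, 3639, 3993, 4347, 4701, 5055, 121

Selection 1: 4679
Selection 2: 4679 + 354 = 5033
Selection 3: 5033 + 354 = 5387 → 5387 − 5288 = 99
Selection 4: 99 + 354 = 453
Selection 5: 453 + 354 = 807
Selection 6: 807 + 354 = 1161
Selection 7: 1161 + 354 = 1515
Selection 8: 1515 + 354 = 1869
Selection 9: 1869 + 354 = 2223
Selection 10: 2223 + 354 = 2577
Selection 11: 2577 + 354 = 2931
Selection 12: 2931 + 354 = 3285
Selection 13: 3285 + 354 = 3639
Selection 14: 3639 + 354 = 3993
Selection 15: 3993 + 354 = 4347
Selection 16: 4347 + 354 = 4701
Selection 17: 4701 + 354 = 5055
Selection 18: 5055 + 354 = 5409 → 5409 − 5288 = 121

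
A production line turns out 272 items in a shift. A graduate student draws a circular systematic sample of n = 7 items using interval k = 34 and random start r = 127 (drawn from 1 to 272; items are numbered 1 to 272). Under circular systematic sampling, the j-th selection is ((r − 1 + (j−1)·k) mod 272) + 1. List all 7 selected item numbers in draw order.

127, 161, 195, 229, 263, 25, 59

Selection 1: 127
Selection 2: 127 + 34 = 161
Selection 3: 161 + 34 = 195
Selection 4: 195 + 34 = 229
Selection 5: 229 + 34 = 263
Selection 6: 263 + 34 = 297 → 297 − 272 = 25
Selection 7: 25 + 34 = 59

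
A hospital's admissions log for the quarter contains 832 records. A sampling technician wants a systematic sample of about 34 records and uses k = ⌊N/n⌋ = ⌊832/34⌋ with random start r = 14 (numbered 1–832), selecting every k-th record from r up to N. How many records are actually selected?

k = ⌊832/34⌋ = 24
Achieved size = ⌊(832 − 14)/24⌋ + 1 = ⌊818/24⌋ + 1 = 34 + 1 = 35
(last selection: 14 + 34×24 = 830 ≤ 832; next would be 854 > 832)

35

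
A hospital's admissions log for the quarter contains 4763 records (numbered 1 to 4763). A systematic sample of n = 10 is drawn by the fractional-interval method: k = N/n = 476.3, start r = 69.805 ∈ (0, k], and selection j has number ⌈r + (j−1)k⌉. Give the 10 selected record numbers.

70, 547, 1023, 1499, 1976, 2452, 2928, 3404, 3881, 4357

j=1: r + 0k = 69.805 → ⌈·⌉ = 70
j=2: r + 1k = 546.105 → ⌈·⌉ = 547
j=3: r + 2k = 1022.405 → ⌈·⌉ = 1023
j=4: r + 3k = 1498.705 → ⌈·⌉ = 1499
j=5: r + 4k = 1975.005 → ⌈·⌉ = 1976
j=6: r + 5k = 2451.305 → ⌈·⌉ = 2452
j=7: r + 6k = 2927.605 → ⌈·⌉ = 2928
j=8: r + 7k = 3403.905 → ⌈·⌉ = 3404
j=9: r + 8k = 3880.205 → ⌈·⌉ = 3881
j=10: r + 9k = 4356.505 → ⌈·⌉ = 4357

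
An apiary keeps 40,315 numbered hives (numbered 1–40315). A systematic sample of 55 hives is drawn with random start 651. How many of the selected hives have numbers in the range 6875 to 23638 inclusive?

23

k = 40315/55 = 733
First selection ≥ 6875: 651 + ⌈(6875−651)/733⌉·733 = 651 + 9×733 = 7248
Last selection ≤ 23638: 651 + ⌊(23638−651)/733⌋·733 = 651 + 31×733 = 23374
Count = 31 − 9 + 1 = 23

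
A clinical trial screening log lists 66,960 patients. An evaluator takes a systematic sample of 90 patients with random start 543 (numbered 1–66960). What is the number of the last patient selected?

66759

k = 66960/90 = 744
90th selection = r + (90−1)·k = 543 + 89×744 = 543 + 66216 = 66759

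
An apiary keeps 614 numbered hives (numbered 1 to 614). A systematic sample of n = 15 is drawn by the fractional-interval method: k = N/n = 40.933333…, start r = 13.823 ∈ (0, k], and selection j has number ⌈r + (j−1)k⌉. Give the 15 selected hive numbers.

j=1: r + 0k = 13.823 → ⌈·⌉ = 14
j=2: r + 1k = 54.756333… → ⌈·⌉ = 55
j=3: r + 2k = 95.689666… → ⌈·⌉ = 96
j=4: r + 3k = 136.623 → ⌈·⌉ = 137
j=5: r + 4k = 177.556333… → ⌈·⌉ = 178
j=6: r + 5k = 218.489666… → ⌈·⌉ = 219
j=7: r + 6k = 259.423 → ⌈·⌉ = 260
j=8: r + 7k = 300.356333… → ⌈·⌉ = 301
j=9: r + 8k = 341.289666… → ⌈·⌉ = 342
j=10: r + 9k = 382.223 → ⌈·⌉ = 383
j=11: r + 10k = 423.156333… → ⌈·⌉ = 424
j=12: r + 11k = 464.089666… → ⌈·⌉ = 465
j=13: r + 12k = 505.023 → ⌈·⌉ = 506
j=14: r + 13k = 545.956333… → ⌈·⌉ = 546
j=15: r + 14k = 586.889666… → ⌈·⌉ = 587

14, 55, 96, 137, 178, 219, 260, 301, 342, 383, 424, 465, 506, 546, 587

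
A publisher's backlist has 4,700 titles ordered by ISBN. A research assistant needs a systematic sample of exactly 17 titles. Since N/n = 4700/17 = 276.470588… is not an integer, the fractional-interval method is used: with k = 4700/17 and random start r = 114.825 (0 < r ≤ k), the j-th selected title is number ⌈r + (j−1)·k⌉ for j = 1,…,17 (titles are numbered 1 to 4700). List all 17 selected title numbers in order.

115, 392, 668, 945, 1221, 1498, 1774, 2051, 2327, 2604, 2880, 3157, 3433, 3709, 3986, 4262, 4539

j=1: r + 0k = 114.825 → ⌈·⌉ = 115
j=2: r + 1k = 391.295588… → ⌈·⌉ = 392
j=3: r + 2k = 667.766176… → ⌈·⌉ = 668
j=4: r + 3k = 944.236764… → ⌈·⌉ = 945
j=5: r + 4k = 1220.707352… → ⌈·⌉ = 1221
j=6: r + 5k = 1497.177941… → ⌈·⌉ = 1498
j=7: r + 6k = 1773.648529… → ⌈·⌉ = 1774
j=8: r + 7k = 2050.119117… → ⌈·⌉ = 2051
j=9: r + 8k = 2326.589705… → ⌈·⌉ = 2327
j=10: r + 9k = 2603.060294… → ⌈·⌉ = 2604
j=11: r + 10k = 2879.530882… → ⌈·⌉ = 2880
j=12: r + 11k = 3156.001470… → ⌈·⌉ = 3157
j=13: r + 12k = 3432.472058… → ⌈·⌉ = 3433
j=14: r + 13k = 3708.942647… → ⌈·⌉ = 3709
j=15: r + 14k = 3985.413235… → ⌈·⌉ = 3986
j=16: r + 15k = 4261.883823… → ⌈·⌉ = 4262
j=17: r + 16k = 4538.354411… → ⌈·⌉ = 4539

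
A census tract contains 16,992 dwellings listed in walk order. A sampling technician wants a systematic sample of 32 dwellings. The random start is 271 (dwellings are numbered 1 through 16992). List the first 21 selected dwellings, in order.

271, 802, 1333, 1864, 2395, 2926, 3457, 3988, 4519, 5050, 5581, 6112, 6643, 7174, 7705, 8236, 8767, 9298, 9829, 10360, 10891

k = N/n = 16992/32 = 531
dwelling 1: 271
dwelling 2: 271 + 531 = 802
dwelling 3: 802 + 531 = 1333
dwelling 4: 1333 + 531 = 1864
dwelling 5: 1864 + 531 = 2395
dwelling 6: 2395 + 531 = 2926
dwelling 7: 2926 + 531 = 3457
dwelling 8: 3457 + 531 = 3988
dwelling 9: 3988 + 531 = 4519
dwelling 10: 4519 + 531 = 5050
dwelling 11: 5050 + 531 = 5581
dwelling 12: 5581 + 531 = 6112
dwelling 13: 6112 + 531 = 6643
dwelling 14: 6643 + 531 = 7174
dwelling 15: 7174 + 531 = 7705
dwelling 16: 7705 + 531 = 8236
dwelling 17: 8236 + 531 = 8767
dwelling 18: 8767 + 531 = 9298
dwelling 19: 9298 + 531 = 9829
dwelling 20: 9829 + 531 = 10360
dwelling 21: 10360 + 531 = 10891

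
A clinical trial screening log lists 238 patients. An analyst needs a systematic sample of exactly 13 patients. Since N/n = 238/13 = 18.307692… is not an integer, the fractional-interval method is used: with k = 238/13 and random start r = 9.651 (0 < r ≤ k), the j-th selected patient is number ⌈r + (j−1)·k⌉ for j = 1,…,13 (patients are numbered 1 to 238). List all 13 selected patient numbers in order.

10, 28, 47, 65, 83, 102, 120, 138, 157, 175, 193, 212, 230

j=1: r + 0k = 9.651 → ⌈·⌉ = 10
j=2: r + 1k = 27.958692… → ⌈·⌉ = 28
j=3: r + 2k = 46.266384… → ⌈·⌉ = 47
j=4: r + 3k = 64.574076… → ⌈·⌉ = 65
j=5: r + 4k = 82.881769… → ⌈·⌉ = 83
j=6: r + 5k = 101.189461… → ⌈·⌉ = 102
j=7: r + 6k = 119.497153… → ⌈·⌉ = 120
j=8: r + 7k = 137.804846… → ⌈·⌉ = 138
j=9: r + 8k = 156.112538… → ⌈·⌉ = 157
j=10: r + 9k = 174.420230… → ⌈·⌉ = 175
j=11: r + 10k = 192.727923… → ⌈·⌉ = 193
j=12: r + 11k = 211.035615… → ⌈·⌉ = 212
j=13: r + 12k = 229.343307… → ⌈·⌉ = 230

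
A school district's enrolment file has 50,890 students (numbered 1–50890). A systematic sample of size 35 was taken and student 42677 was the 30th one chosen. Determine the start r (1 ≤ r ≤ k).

k = 50890/35 = 1454
r = 42677 − (30−1)×1454 = 42677 − 42166 = 511

511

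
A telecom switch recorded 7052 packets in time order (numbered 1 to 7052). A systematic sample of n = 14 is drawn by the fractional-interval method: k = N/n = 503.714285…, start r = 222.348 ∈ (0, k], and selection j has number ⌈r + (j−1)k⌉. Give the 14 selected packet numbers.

223, 727, 1230, 1734, 2238, 2741, 3245, 3749, 4253, 4756, 5260, 5764, 6267, 6771

j=1: r + 0k = 222.348 → ⌈·⌉ = 223
j=2: r + 1k = 726.062285… → ⌈·⌉ = 727
j=3: r + 2k = 1229.776571… → ⌈·⌉ = 1230
j=4: r + 3k = 1733.490857… → ⌈·⌉ = 1734
j=5: r + 4k = 2237.205142… → ⌈·⌉ = 2238
j=6: r + 5k = 2740.919428… → ⌈·⌉ = 2741
j=7: r + 6k = 3244.633714… → ⌈·⌉ = 3245
j=8: r + 7k = 3748.348 → ⌈·⌉ = 3749
j=9: r + 8k = 4252.062285… → ⌈·⌉ = 4253
j=10: r + 9k = 4755.776571… → ⌈·⌉ = 4756
j=11: r + 10k = 5259.490857… → ⌈·⌉ = 5260
j=12: r + 11k = 5763.205142… → ⌈·⌉ = 5764
j=13: r + 12k = 6266.919428… → ⌈·⌉ = 6267
j=14: r + 13k = 6770.633714… → ⌈·⌉ = 6771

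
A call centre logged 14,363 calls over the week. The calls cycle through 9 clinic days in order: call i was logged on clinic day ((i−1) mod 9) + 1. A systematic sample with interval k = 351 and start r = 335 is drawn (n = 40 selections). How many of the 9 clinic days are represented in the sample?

Consecutive selections differ by k = 351, so their clinic day numbers differ by 351 mod 9 = 0.
gcd(351, 9) = 9, so the sample visits 9/9 = 1 distinct residues mod 9.
Start 335 is clinic day 2; the clinic days hit are 2.

1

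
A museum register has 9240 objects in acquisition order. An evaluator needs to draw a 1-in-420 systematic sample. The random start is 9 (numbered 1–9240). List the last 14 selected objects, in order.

9th selection = 9 + 8×420 = 3369
10th: 3369 + 420 = 3789
11th: 3789 + 420 = 4209
12th: 4209 + 420 = 4629
13th: 4629 + 420 = 5049
14th: 5049 + 420 = 5469
15th: 5469 + 420 = 5889
16th: 5889 + 420 = 6309
17th: 6309 + 420 = 6729
18th: 6729 + 420 = 7149
19th: 7149 + 420 = 7569
20th: 7569 + 420 = 7989
21st: 7989 + 420 = 8409
22nd: 8409 + 420 = 8829

3369, 3789, 4209, 4629, 5049, 5469, 5889, 6309, 6729, 7149, 7569, 7989, 8409, 8829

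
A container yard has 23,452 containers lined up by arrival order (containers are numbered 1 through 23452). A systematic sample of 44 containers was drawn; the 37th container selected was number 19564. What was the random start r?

k = 23452/44 = 533
r = 19564 − (37−1)×533 = 19564 − 19188 = 376

376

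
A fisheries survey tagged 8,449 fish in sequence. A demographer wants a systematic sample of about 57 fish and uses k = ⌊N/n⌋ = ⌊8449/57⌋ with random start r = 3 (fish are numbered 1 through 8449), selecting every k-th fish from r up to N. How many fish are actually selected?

k = ⌊8449/57⌋ = 148
Achieved size = ⌊(8449 − 3)/148⌋ + 1 = ⌊8446/148⌋ + 1 = 57 + 1 = 58
(last selection: 3 + 57×148 = 8439 ≤ 8449; next would be 8587 > 8449)

58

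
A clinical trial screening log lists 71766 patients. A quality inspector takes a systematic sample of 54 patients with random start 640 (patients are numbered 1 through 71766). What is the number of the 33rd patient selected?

43168

k = 71766/54 = 1329
33rd selection = r + (33−1)·k = 640 + 32×1329 = 640 + 42528 = 43168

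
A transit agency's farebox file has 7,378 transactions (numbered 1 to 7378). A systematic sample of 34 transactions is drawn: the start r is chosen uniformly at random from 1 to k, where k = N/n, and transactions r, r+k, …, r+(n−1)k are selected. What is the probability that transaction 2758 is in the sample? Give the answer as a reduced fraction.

1/217

k = 7378/34 = 217.
Transaction 2758 is selected iff r ≡ 2758 (mod 217); exactly one such r in {1,…,217}.
Inclusion probability = 1/217.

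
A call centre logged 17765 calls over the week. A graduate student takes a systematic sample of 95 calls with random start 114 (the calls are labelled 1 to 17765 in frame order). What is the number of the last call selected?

17692

k = 17765/95 = 187
95th selection = r + (95−1)·k = 114 + 94×187 = 114 + 17578 = 17692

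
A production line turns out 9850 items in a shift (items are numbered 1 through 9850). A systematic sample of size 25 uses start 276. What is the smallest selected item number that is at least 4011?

4216

k = 9850/25 = 394
Steps past start: ⌈(4011 − 276)/394⌉ = ⌈3735/394⌉ = 10
Selected item: 276 + 10×394 = 4216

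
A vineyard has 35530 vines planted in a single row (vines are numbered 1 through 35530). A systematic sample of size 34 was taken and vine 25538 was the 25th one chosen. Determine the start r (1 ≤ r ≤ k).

458

k = 35530/34 = 1045
r = 25538 − (25−1)×1045 = 25538 − 25080 = 458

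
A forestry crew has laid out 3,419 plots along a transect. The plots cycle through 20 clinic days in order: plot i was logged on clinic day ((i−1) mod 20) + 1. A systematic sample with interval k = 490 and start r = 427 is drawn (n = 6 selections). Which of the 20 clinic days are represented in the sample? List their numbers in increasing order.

7, 17

Consecutive selections differ by k = 490, so their clinic day numbers differ by 490 mod 20 = 10.
gcd(490, 20) = 10, so the sample visits 20/10 = 2 distinct residues mod 20.
Start 427 is clinic day 7; the clinic days hit are 7, 17.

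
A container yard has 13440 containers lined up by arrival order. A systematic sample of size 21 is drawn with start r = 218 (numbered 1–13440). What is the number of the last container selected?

13018

k = 13440/21 = 640
21st selection = r + (21−1)·k = 218 + 20×640 = 218 + 12800 = 13018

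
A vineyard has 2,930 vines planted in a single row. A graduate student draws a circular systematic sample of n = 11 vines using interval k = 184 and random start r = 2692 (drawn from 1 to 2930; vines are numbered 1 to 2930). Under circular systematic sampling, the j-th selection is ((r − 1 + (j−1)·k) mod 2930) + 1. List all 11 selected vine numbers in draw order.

2692, 2876, 130, 314, 498, 682, 866, 1050, 1234, 1418, 1602

Selection 1: 2692
Selection 2: 2692 + 184 = 2876
Selection 3: 2876 + 184 = 3060 → 3060 − 2930 = 130
Selection 4: 130 + 184 = 314
Selection 5: 314 + 184 = 498
Selection 6: 498 + 184 = 682
Selection 7: 682 + 184 = 866
Selection 8: 866 + 184 = 1050
Selection 9: 1050 + 184 = 1234
Selection 10: 1234 + 184 = 1418
Selection 11: 1418 + 184 = 1602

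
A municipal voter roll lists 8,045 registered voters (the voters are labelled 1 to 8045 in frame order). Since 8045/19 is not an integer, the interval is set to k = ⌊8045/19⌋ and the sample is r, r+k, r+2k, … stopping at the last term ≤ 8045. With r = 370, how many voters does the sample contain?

19

k = ⌊8045/19⌋ = 423
Achieved size = ⌊(8045 − 370)/423⌋ + 1 = ⌊7675/423⌋ + 1 = 18 + 1 = 19
(last selection: 370 + 18×423 = 7984 ≤ 8045; next would be 8407 > 8045)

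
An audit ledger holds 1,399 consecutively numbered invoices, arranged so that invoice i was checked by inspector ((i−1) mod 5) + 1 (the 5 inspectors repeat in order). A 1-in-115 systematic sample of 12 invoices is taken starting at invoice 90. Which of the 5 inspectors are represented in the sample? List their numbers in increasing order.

5

Consecutive selections differ by k = 115, so their inspector numbers differ by 115 mod 5 = 0.
gcd(115, 5) = 5, so the sample visits 5/5 = 1 distinct residues mod 5.
Start 90 is inspector 5; the inspectors hit are 5.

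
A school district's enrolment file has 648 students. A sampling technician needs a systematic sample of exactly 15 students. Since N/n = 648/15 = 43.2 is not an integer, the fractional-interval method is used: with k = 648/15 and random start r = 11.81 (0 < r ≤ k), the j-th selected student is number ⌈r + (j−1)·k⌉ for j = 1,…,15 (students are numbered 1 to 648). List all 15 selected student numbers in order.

12, 56, 99, 142, 185, 228, 272, 315, 358, 401, 444, 488, 531, 574, 617

j=1: r + 0k = 11.81 → ⌈·⌉ = 12
j=2: r + 1k = 55.01 → ⌈·⌉ = 56
j=3: r + 2k = 98.21 → ⌈·⌉ = 99
j=4: r + 3k = 141.41 → ⌈·⌉ = 142
j=5: r + 4k = 184.61 → ⌈·⌉ = 185
j=6: r + 5k = 227.81 → ⌈·⌉ = 228
j=7: r + 6k = 271.01 → ⌈·⌉ = 272
j=8: r + 7k = 314.21 → ⌈·⌉ = 315
j=9: r + 8k = 357.41 → ⌈·⌉ = 358
j=10: r + 9k = 400.61 → ⌈·⌉ = 401
j=11: r + 10k = 443.81 → ⌈·⌉ = 444
j=12: r + 11k = 487.01 → ⌈·⌉ = 488
j=13: r + 12k = 530.21 → ⌈·⌉ = 531
j=14: r + 13k = 573.41 → ⌈·⌉ = 574
j=15: r + 14k = 616.61 → ⌈·⌉ = 617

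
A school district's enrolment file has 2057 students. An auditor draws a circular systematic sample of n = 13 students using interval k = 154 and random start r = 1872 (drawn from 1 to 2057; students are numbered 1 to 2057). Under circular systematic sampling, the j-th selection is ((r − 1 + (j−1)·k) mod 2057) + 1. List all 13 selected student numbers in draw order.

Selection 1: 1872
Selection 2: 1872 + 154 = 2026
Selection 3: 2026 + 154 = 2180 → 2180 − 2057 = 123
Selection 4: 123 + 154 = 277
Selection 5: 277 + 154 = 431
Selection 6: 431 + 154 = 585
Selection 7: 585 + 154 = 739
Selection 8: 739 + 154 = 893
Selection 9: 893 + 154 = 1047
Selection 10: 1047 + 154 = 1201
Selection 11: 1201 + 154 = 1355
Selection 12: 1355 + 154 = 1509
Selection 13: 1509 + 154 = 1663

1872, 2026, 123, 277, 431, 585, 739, 893, 1047, 1201, 1355, 1509, 1663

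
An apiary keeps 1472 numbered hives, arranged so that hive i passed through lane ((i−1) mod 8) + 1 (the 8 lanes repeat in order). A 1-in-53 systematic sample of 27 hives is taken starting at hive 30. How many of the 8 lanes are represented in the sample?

Consecutive selections differ by k = 53, so their lane numbers differ by 53 mod 8 = 5.
gcd(53, 8) = 1, so the sample visits 8/1 = 8 distinct residues mod 8.
Start 30 is lane 6; the lanes hit are 1, 2, 3, 4, 5, 6, 7, 8.

8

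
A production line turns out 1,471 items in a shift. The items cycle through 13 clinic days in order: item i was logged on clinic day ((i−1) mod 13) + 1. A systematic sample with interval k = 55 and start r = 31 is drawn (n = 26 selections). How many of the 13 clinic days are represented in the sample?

13

Consecutive selections differ by k = 55, so their clinic day numbers differ by 55 mod 13 = 3.
gcd(55, 13) = 1, so the sample visits 13/1 = 13 distinct residues mod 13.
Start 31 is clinic day 5; the clinic days hit are 1, 2, 3, 4, 5, 6, 7, 8, 9, 10, 11, 12, 13.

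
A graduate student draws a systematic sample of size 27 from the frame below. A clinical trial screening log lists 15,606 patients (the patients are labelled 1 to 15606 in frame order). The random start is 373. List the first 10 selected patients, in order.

373, 951, 1529, 2107, 2685, 3263, 3841, 4419, 4997, 5575

k = N/n = 15606/27 = 578
patient 1: 373
patient 2: 373 + 578 = 951
patient 3: 951 + 578 = 1529
patient 4: 1529 + 578 = 2107
patient 5: 2107 + 578 = 2685
patient 6: 2685 + 578 = 3263
patient 7: 3263 + 578 = 3841
patient 8: 3841 + 578 = 4419
patient 9: 4419 + 578 = 4997
patient 10: 4997 + 578 = 5575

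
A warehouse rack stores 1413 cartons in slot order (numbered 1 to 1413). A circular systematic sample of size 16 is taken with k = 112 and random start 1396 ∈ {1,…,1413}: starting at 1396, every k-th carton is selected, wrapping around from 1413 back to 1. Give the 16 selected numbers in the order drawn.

Selection 1: 1396
Selection 2: 1396 + 112 = 1508 → 1508 − 1413 = 95
Selection 3: 95 + 112 = 207
Selection 4: 207 + 112 = 319
Selection 5: 319 + 112 = 431
Selection 6: 431 + 112 = 543
Selection 7: 543 + 112 = 655
Selection 8: 655 + 112 = 767
Selection 9: 767 + 112 = 879
Selection 10: 879 + 112 = 991
Selection 11: 991 + 112 = 1103
Selection 12: 1103 + 112 = 1215
Selection 13: 1215 + 112 = 1327
Selection 14: 1327 + 112 = 1439 → 1439 − 1413 = 26
Selection 15: 26 + 112 = 138
Selection 16: 138 + 112 = 250

1396, 95, 207, 319, 431, 543, 655, 767, 879, 991, 1103, 1215, 1327, 26, 138, 250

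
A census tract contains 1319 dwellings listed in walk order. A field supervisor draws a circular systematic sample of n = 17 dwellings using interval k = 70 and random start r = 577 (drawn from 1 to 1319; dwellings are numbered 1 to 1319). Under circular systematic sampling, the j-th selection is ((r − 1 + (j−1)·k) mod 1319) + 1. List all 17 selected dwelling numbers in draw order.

577, 647, 717, 787, 857, 927, 997, 1067, 1137, 1207, 1277, 28, 98, 168, 238, 308, 378

Selection 1: 577
Selection 2: 577 + 70 = 647
Selection 3: 647 + 70 = 717
Selection 4: 717 + 70 = 787
Selection 5: 787 + 70 = 857
Selection 6: 857 + 70 = 927
Selection 7: 927 + 70 = 997
Selection 8: 997 + 70 = 1067
Selection 9: 1067 + 70 = 1137
Selection 10: 1137 + 70 = 1207
Selection 11: 1207 + 70 = 1277
Selection 12: 1277 + 70 = 1347 → 1347 − 1319 = 28
Selection 13: 28 + 70 = 98
Selection 14: 98 + 70 = 168
Selection 15: 168 + 70 = 238
Selection 16: 238 + 70 = 308
Selection 17: 308 + 70 = 378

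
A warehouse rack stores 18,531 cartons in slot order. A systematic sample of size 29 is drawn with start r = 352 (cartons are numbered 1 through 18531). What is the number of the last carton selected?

k = 18531/29 = 639
29th selection = r + (29−1)·k = 352 + 28×639 = 352 + 17892 = 18244

18244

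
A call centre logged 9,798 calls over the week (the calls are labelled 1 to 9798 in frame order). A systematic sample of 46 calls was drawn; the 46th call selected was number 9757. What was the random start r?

k = 9798/46 = 213
r = 9757 − (46−1)×213 = 9757 − 9585 = 172

172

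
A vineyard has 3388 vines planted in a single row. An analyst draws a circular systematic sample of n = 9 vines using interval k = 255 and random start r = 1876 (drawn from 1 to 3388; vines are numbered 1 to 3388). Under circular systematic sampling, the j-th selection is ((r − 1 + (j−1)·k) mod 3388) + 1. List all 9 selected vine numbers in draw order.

Selection 1: 1876
Selection 2: 1876 + 255 = 2131
Selection 3: 2131 + 255 = 2386
Selection 4: 2386 + 255 = 2641
Selection 5: 2641 + 255 = 2896
Selection 6: 2896 + 255 = 3151
Selection 7: 3151 + 255 = 3406 → 3406 − 3388 = 18
Selection 8: 18 + 255 = 273
Selection 9: 273 + 255 = 528

1876, 2131, 2386, 2641, 2896, 3151, 18, 273, 528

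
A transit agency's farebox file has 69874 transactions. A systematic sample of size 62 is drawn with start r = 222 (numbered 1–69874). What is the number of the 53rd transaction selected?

58826

k = 69874/62 = 1127
53rd selection = r + (53−1)·k = 222 + 52×1127 = 222 + 58604 = 58826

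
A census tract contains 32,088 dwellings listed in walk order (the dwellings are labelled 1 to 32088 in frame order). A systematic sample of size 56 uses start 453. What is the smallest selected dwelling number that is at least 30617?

k = 32088/56 = 573
Steps past start: ⌈(30617 − 453)/573⌉ = ⌈30164/573⌉ = 53
Selected dwelling: 453 + 53×573 = 30822

30822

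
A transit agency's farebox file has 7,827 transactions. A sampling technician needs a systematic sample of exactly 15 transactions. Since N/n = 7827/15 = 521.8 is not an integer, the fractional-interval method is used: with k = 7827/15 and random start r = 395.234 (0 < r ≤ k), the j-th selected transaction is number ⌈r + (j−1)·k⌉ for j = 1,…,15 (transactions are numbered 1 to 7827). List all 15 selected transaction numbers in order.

396, 918, 1439, 1961, 2483, 3005, 3527, 4048, 4570, 5092, 5614, 6136, 6657, 7179, 7701

j=1: r + 0k = 395.234 → ⌈·⌉ = 396
j=2: r + 1k = 917.034 → ⌈·⌉ = 918
j=3: r + 2k = 1438.834 → ⌈·⌉ = 1439
j=4: r + 3k = 1960.634 → ⌈·⌉ = 1961
j=5: r + 4k = 2482.434 → ⌈·⌉ = 2483
j=6: r + 5k = 3004.234 → ⌈·⌉ = 3005
j=7: r + 6k = 3526.034 → ⌈·⌉ = 3527
j=8: r + 7k = 4047.834 → ⌈·⌉ = 4048
j=9: r + 8k = 4569.634 → ⌈·⌉ = 4570
j=10: r + 9k = 5091.434 → ⌈·⌉ = 5092
j=11: r + 10k = 5613.234 → ⌈·⌉ = 5614
j=12: r + 11k = 6135.034 → ⌈·⌉ = 6136
j=13: r + 12k = 6656.834 → ⌈·⌉ = 6657
j=14: r + 13k = 7178.634 → ⌈·⌉ = 7179
j=15: r + 14k = 7700.434 → ⌈·⌉ = 7701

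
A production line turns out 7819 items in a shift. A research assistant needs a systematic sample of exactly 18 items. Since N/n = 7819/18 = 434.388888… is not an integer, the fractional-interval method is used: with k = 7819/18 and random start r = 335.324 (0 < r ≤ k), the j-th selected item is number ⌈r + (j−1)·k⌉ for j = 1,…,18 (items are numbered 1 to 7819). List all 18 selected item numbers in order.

j=1: r + 0k = 335.324 → ⌈·⌉ = 336
j=2: r + 1k = 769.712888… → ⌈·⌉ = 770
j=3: r + 2k = 1204.101777… → ⌈·⌉ = 1205
j=4: r + 3k = 1638.490666… → ⌈·⌉ = 1639
j=5: r + 4k = 2072.879555… → ⌈·⌉ = 2073
j=6: r + 5k = 2507.268444… → ⌈·⌉ = 2508
j=7: r + 6k = 2941.657333… → ⌈·⌉ = 2942
j=8: r + 7k = 3376.046222… → ⌈·⌉ = 3377
j=9: r + 8k = 3810.435111… → ⌈·⌉ = 3811
j=10: r + 9k = 4244.824 → ⌈·⌉ = 4245
j=11: r + 10k = 4679.212888… → ⌈·⌉ = 4680
j=12: r + 11k = 5113.601777… → ⌈·⌉ = 5114
j=13: r + 12k = 5547.990666… → ⌈·⌉ = 5548
j=14: r + 13k = 5982.379555… → ⌈·⌉ = 5983
j=15: r + 14k = 6416.768444… → ⌈·⌉ = 6417
j=16: r + 15k = 6851.157333… → ⌈·⌉ = 6852
j=17: r + 16k = 7285.546222… → ⌈·⌉ = 7286
j=18: r + 17k = 7719.935111… → ⌈·⌉ = 7720

336, 770, 1205, 1639, 2073, 2508, 2942, 3377, 3811, 4245, 4680, 5114, 5548, 5983, 6417, 6852, 7286, 7720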